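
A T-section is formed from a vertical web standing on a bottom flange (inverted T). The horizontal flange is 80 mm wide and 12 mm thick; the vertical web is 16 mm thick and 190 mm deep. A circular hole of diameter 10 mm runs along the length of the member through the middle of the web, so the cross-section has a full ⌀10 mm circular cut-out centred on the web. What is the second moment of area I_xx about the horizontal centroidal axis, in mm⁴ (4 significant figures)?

I_xx ≈ 1.655 × 10⁷ mm⁴

Split into non-overlapping primitives; take the origin at the lower-left of the bounding box.
Flange: 80 × 12, A = 960 mm², y = 6 mm, Ī = 11 520 mm⁴.
Web: 16 × 190, A = 3 040 mm², y = 107 mm, Ī = 9 145 333 mm⁴.
Hole (subtracted): ⌀10, A = 78.5398 mm², y = 107 mm, Ī = 490.874 mm⁴.
Centroid: ȳ = ΣA·y / ΣA = 82.2745 mm.
Transfer each piece to the horizontal centroidal axis using Ī + A·d² with d = y − 82.2745:
  flange: d = -76.2745 mm → contributes +5 596 610 mm⁴
  web: d = 24.7255 mm → contributes +11 003 836 mm⁴
  hole: d = 24.7255 mm → contributes −48506.2 mm⁴
Total I = 16 551 940 mm⁴.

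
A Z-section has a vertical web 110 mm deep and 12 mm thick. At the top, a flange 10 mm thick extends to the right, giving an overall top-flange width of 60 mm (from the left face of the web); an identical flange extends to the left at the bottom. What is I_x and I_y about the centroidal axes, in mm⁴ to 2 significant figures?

Break the section into simple shapes (no overlaps), measuring from the bottom-left corner of the bounding box.
Web: 12 × 110, A = 1 320 mm², y = 55 mm, Ī = 1 331 000 mm⁴.
Top flange (beyond web): 48 × 10, A = 480 mm², y = 105 mm, Ī = 4 000 mm⁴.
Bottom flange (beyond web): 48 × 10, A = 480 mm², y = 5 mm, Ī = 4 000 mm⁴.
Centroid: ȳ = ΣA·y / ΣA = 55 mm.
Transfer each piece to the centroidal x-axis using Ī + A·d² with d = y − 55:
  web: d = 0 mm → contributes +1 331 000 mm⁴
  top flange (beyond web): d = 50 mm → contributes +1 204 000 mm⁴
  bottom flange (beyond web): d = -50 mm → contributes +1 204 000 mm⁴
Total I = 3 739 000 mm⁴.
For the y-axis: x̄ = 54 mm.
Repeating about the centroidal y-axis gives I_y = 1 064 160 mm⁴.

I_x ≈ 3.7 × 10⁶ mm⁴, I_y ≈ 1.1 × 10⁶ mm⁴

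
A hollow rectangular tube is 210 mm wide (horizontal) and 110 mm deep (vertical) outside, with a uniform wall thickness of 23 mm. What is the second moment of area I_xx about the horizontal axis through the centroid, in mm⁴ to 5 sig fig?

Treat the section as a set of non-overlapping primitives; coordinates are from the bounding-box lower-left.
Outer rectangle: 210 × 110, A = 23 100 mm², y = 55 mm, Ī = 23 292 500 mm⁴.
Inner void (subtracted): 164 × 64, A = 10 496 mm², y = 55 mm, Ī = 3 582 635 mm⁴.
By symmetry the centroid is at mid-height, ȳ = 55 mm.
All pieces are centred on the horizontal axis through the centroid, so I = ΣĪ (holes subtracted) = 19 709 865 mm⁴.

I_xx ≈ 1.9710 × 10⁷ mm⁴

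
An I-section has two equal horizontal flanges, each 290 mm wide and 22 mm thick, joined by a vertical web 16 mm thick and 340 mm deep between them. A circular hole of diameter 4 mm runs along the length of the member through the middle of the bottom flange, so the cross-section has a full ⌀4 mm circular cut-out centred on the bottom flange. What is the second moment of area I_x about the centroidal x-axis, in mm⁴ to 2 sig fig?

I_x ≈ 4.7 × 10⁸ mm⁴

Treat the section as a set of non-overlapping primitives; coordinates are from the bounding-box lower-left.
Bottom flange: 290 × 22, A = 6 380 mm², y = 11 mm, Ī = 257 327 mm⁴.
Web: 16 × 340, A = 5 440 mm², y = 192 mm, Ī = 52 405 333 mm⁴.
Top flange: 290 × 22, A = 6 380 mm², y = 373 mm, Ī = 257 327 mm⁴.
Hole (subtracted): ⌀4, A = 12.57 mm², y = 11 mm, Ī = 12.57 mm⁴.
Centroid: ȳ = ΣA·y / ΣA = 192.1 mm.
Transfer each piece to the centroidal x-axis using Ī + A·d² with d = y − 192.1:
  bottom flange: d = -181.1 mm → contributes +209 561 439 mm⁴
  web: d = -0.1251 mm → contributes +52 405 418 mm⁴
  top flange: d = 180.9 mm → contributes +208 983 774 mm⁴
  hole: d = -181.1 mm → contributes −412 269 mm⁴
Total I = 470 538 363 mm⁴.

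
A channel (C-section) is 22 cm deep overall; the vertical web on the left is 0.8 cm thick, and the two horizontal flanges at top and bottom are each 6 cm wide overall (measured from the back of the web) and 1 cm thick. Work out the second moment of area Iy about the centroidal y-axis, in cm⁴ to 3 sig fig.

Iy ≈ 83.2 cm⁴

Treat the section as a set of non-overlapping primitives; coordinates are from the bounding-box lower-left.
Web: 0.8 × 22, A = 17.6 cm², x = 0.4 cm, Ī = 0.93867 cm⁴.
Top flange (beyond web): 5.2 × 1, A = 5.2 cm², x = 3.4 cm, Ī = 11.717 cm⁴.
Bottom flange (beyond web): 5.2 × 1, A = 5.2 cm², x = 3.4 cm, Ī = 11.717 cm⁴.
Centroid: x̄ = ΣA·x / ΣA = 1.5143 cm.
Transfer each piece to the centroidal y-axis using Ī + A·d² with d = x − 1.5143:
  web: d = -1.1143 cm → contributes +22.791 cm⁴
  top flange (beyond web): d = 1.8857 cm → contributes +30.208 cm⁴
  bottom flange (beyond web): d = 1.8857 cm → contributes +30.208 cm⁴
Total I = 83.208 cm⁴.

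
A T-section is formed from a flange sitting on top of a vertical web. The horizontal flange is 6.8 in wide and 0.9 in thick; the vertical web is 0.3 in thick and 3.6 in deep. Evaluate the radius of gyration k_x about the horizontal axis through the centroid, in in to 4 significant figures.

k_x ≈ 0.9300 in

Split into non-overlapping primitives; take the origin at the lower-left of the bounding box.
Flange: 6.8 × 0.9, A = 6.12 in², y = 4.05 in, Ī = 0.4131 in⁴.
Web: 0.3 × 3.6, A = 1.08 in², y = 1.8 in, Ī = 1.1664 in⁴.
Centroid: ȳ = ΣA·y / ΣA = 3.7125 in.
Transfer each piece to the horizontal axis through the centroid using Ī + A·d² with d = y − 3.7125:
  flange: d = 0.3375 in → contributes +1.11021 in⁴
  web: d = -1.9125 in → contributes +5.11667 in⁴
Total I = 6.22688 in⁴.
Radius of gyration: k = √(I/A) = √(6.22688 / 7.2) = 0.92997 in.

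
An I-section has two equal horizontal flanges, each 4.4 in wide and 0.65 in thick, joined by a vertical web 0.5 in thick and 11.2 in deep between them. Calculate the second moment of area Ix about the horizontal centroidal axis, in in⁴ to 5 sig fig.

Break the section into simple shapes (no overlaps), measuring from the bottom-left corner of the bounding box.
Bottom flange: 4.4 × 0.65, A = 2.86 in², y = 0.325 in, Ī = 0.1006958 in⁴.
Web: 0.5 × 11.2, A = 5.6 in², y = 6.25 in, Ī = 58.53867 in⁴.
Top flange: 4.4 × 0.65, A = 2.86 in², y = 12.175 in, Ī = 0.1006958 in⁴.
By symmetry the centroid is at mid-height, ȳ = 6.25 in.
Transfer each piece to the horizontal centroidal axis using Ī + A·d² with d = y − 6.25:
  bottom flange: d = -5.925 in → contributes +100.5028 in⁴
  web: d = 0 in → contributes +58.53867 in⁴
  top flange: d = 5.925 in → contributes +100.5028 in⁴
Total I = 259.5442 in⁴.

Ix ≈ 259.54 in⁴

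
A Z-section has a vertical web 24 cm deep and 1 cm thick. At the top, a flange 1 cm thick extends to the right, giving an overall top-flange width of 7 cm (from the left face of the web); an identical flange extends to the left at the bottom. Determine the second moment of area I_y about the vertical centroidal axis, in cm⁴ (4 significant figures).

Break the section into simple shapes (no overlaps), measuring from the bottom-left corner of the bounding box.
Web: 1 × 24, A = 24 cm², x = 6.5 cm, Ī = 2 cm⁴.
Top flange (beyond web): 6 × 1, A = 6 cm², x = 10 cm, Ī = 18 cm⁴.
Bottom flange (beyond web): 6 × 1, A = 6 cm², x = 3 cm, Ī = 18 cm⁴.
Centroid: x̄ = ΣA·x / ΣA = 6.5 cm.
Transfer each piece to the vertical centroidal axis using Ī + A·d² with d = x − 6.5:
  web: d = 0 cm → contributes +2 cm⁴
  top flange (beyond web): d = 3.5 cm → contributes +91.5 cm⁴
  bottom flange (beyond web): d = -3.5 cm → contributes +91.5 cm⁴
Total I = 185 cm⁴.

I_y ≈ 185.0 cm⁴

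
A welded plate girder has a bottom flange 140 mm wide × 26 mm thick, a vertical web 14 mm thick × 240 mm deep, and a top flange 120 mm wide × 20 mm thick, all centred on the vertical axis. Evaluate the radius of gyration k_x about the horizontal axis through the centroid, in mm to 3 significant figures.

Treat the section as a set of non-overlapping primitives; coordinates are from the bounding-box lower-left.
Bottom plate: 140 × 26, A = 3 640 mm², y = 13 mm, Ī = 205 053 mm⁴.
Web plate: 14 × 240, A = 3 360 mm², y = 146 mm, Ī = 16 128 000 mm⁴.
Top plate: 120 × 20, A = 2 400 mm², y = 276 mm, Ī = 80 000 mm⁴.
Centroid: ȳ = ΣA·y / ΣA = 127.69 mm.
Transfer each piece to the horizontal axis through the centroid using Ī + A·d² with d = y − 127.69:
  bottom plate: d = -114.69 mm → contributes +48 084 338 mm⁴
  web plate: d = 18.311 mm → contributes +17 254 539 mm⁴
  top plate: d = 148.31 mm → contributes +52 870 509 mm⁴
Total I = 118 209 386 mm⁴.
Radius of gyration: k = √(I/A) = √(118 209 386 / 9 400) = 112.14 mm.

k_x ≈ 112 mm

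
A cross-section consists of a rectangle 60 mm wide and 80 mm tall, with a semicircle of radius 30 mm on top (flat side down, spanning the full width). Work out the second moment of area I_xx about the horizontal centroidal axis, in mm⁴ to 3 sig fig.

I_xx ≈ 5.69 × 10⁶ mm⁴

Treat the section as a set of non-overlapping primitives; coordinates are from the bounding-box lower-left.
Rectangular body: 60 × 80, A = 4 800 mm², y = 40 mm, Ī = 2 560 000 mm⁴.
Semicircular cap: semicircle r = 30, A = 1413.7 mm², y = 92.732 mm, Ī = 88 903 mm⁴.
Centroid: ȳ = ΣA·y / ΣA = 51.997 mm.
Transfer each piece to the horizontal centroidal axis using Ī + A·d² with d = y − 51.997:
  rectangular body: d = -11.997 mm → contributes +3 250 905 mm⁴
  semicircular cap: d = 40.735 mm → contributes +2 434 735 mm⁴
Total I = 5 685 640 mm⁴.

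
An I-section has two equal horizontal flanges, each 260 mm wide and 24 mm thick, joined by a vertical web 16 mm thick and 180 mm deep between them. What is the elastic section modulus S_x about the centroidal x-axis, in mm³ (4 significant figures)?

Treat the section as a set of non-overlapping primitives; coordinates are from the bounding-box lower-left.
Bottom flange: 260 × 24, A = 6 240 mm², y = 12 mm, Ī = 299 520 mm⁴.
Web: 16 × 180, A = 2 880 mm², y = 114 mm, Ī = 7 776 000 mm⁴.
Top flange: 260 × 24, A = 6 240 mm², y = 216 mm, Ī = 299 520 mm⁴.
By symmetry the centroid is at mid-height, ȳ = 114 mm.
Transfer each piece to the centroidal x-axis using Ī + A·d² with d = y − 114:
  bottom flange: d = -102 mm → contributes +65 220 480 mm⁴
  web: d = 0 mm → contributes +7 776 000 mm⁴
  top flange: d = 102 mm → contributes +65 220 480 mm⁴
Total I = 138 216 960 mm⁴.
Extreme fibre distance c = 114 mm; S = I/c = 1 212 429 mm³.

S_x ≈ 1.212 × 10⁶ mm³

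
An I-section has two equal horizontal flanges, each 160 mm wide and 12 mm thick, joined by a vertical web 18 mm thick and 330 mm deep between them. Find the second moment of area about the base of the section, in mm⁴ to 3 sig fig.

I_base ≈ 4.73 × 10⁸ mm⁴

Split into non-overlapping primitives; take the origin at the lower-left of the bounding box.
Bottom flange: 160 × 12, A = 1 920 mm², y = 6 mm, Ī = 23 040 mm⁴.
Web: 18 × 330, A = 5 940 mm², y = 177 mm, Ī = 53 905 500 mm⁴.
Top flange: 160 × 12, A = 1 920 mm², y = 348 mm, Ī = 23 040 mm⁴.
Transfer each piece to the base of the section using Ī + A·d² with d = y − 0:
  bottom flange: d = 6 mm → contributes +92 160 mm⁴
  web: d = 177 mm → contributes +239 999 760 mm⁴
  top flange: d = 348 mm → contributes +232 542 720 mm⁴
Total I = 472 634 640 mm⁴.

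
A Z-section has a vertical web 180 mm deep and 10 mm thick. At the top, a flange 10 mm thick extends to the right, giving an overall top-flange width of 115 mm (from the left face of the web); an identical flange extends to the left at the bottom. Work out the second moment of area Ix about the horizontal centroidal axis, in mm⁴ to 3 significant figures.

Treat the section as a set of non-overlapping primitives; coordinates are from the bounding-box lower-left.
Web: 10 × 180, A = 1 800 mm², y = 90 mm, Ī = 4 860 000 mm⁴.
Top flange (beyond web): 105 × 10, A = 1 050 mm², y = 175 mm, Ī = 8 750 mm⁴.
Bottom flange (beyond web): 105 × 10, A = 1 050 mm², y = 5 mm, Ī = 8 750 mm⁴.
Centroid: ȳ = ΣA·y / ΣA = 90 mm.
Transfer each piece to the horizontal centroidal axis using Ī + A·d² with d = y − 90:
  web: d = 0 mm → contributes +4 860 000 mm⁴
  top flange (beyond web): d = 85 mm → contributes +7 595 000 mm⁴
  bottom flange (beyond web): d = -85 mm → contributes +7 595 000 mm⁴
Total I = 20 050 000 mm⁴.

Ix ≈ 2.01 × 10⁷ mm⁴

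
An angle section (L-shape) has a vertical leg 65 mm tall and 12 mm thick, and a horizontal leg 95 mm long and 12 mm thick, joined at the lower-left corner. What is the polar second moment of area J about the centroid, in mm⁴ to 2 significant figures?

J ≈ 2.2 × 10⁶ mm⁴

Split into non-overlapping primitives; take the origin at the lower-left of the bounding box.
Vertical leg: 12 × 65, A = 780 mm², y = 32.5 mm, Ī = 274 625 mm⁴.
Horizontal leg (remainder): 83 × 12, A = 996 mm², y = 6 mm, Ī = 11 952 mm⁴.
Centroid: ȳ = ΣA·y / ΣA = 17.64 mm.
Transfer each piece to the centroidal x-axis using Ī + A·d² with d = y − 17.64:
  vertical leg: d = 14.86 mm → contributes +446 899 mm⁴
  horizontal leg (remainder): d = -11.64 mm → contributes +146 865 mm⁴
Total I = 593 764 mm⁴.
For the y-axis: x̄ = 32.64 mm.
Repeating about the centroidal y-axis gives I_y = 1 568 104 mm⁴.
Polar second moment: J = I_x + I_y = 2 161 868 mm⁴.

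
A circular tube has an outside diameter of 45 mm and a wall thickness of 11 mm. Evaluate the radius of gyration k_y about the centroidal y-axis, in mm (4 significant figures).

k_y ≈ 12.63 mm

Treat the section as a set of non-overlapping primitives; coordinates are from the bounding-box lower-left.
Outer circle: ⌀45, A = 1590.43 mm², x = 22.5 mm, Ī = 201 289 mm⁴.
Bore (subtracted): ⌀23, A = 415.476 mm², x = 22.5 mm, Ī = 13736.7 mm⁴.
By symmetry the centroid is at mid-width, x̄ = 22.5 mm.
All pieces are centred on the centroidal y-axis, so I = ΣĪ (holes subtracted) = 187 552 mm⁴.
Radius of gyration: k = √(I/A) = √(187 552 / 1174.96) = 12.6343 mm.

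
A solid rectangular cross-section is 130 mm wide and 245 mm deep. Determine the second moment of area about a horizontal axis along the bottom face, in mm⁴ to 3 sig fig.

The section: 130 × 245, A = 31 850 mm², y = 122.5 mm, Ī = 159 316 354 mm⁴.
Transfer it to the base of the section using Ī + A·d² with d = y − 0:
  the section: d = 122.5 mm → contributes +637 265 417 mm⁴
Total I = 637 265 417 mm⁴.

I_base ≈ 6.37 × 10⁸ mm⁴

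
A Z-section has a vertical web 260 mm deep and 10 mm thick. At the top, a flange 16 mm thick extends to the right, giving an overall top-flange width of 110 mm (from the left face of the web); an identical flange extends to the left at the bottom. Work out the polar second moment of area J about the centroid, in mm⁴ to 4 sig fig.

J ≈ 7.471 × 10⁷ mm⁴

Decompose the section into non-overlapping parts with the origin at the bottom-left of its bounding rectangle.
Web: 10 × 260, A = 2 600 mm², y = 130 mm, Ī = 14 646 667 mm⁴.
Top flange (beyond web): 100 × 16, A = 1 600 mm², y = 252 mm, Ī = 34133.3 mm⁴.
Bottom flange (beyond web): 100 × 16, A = 1 600 mm², y = 8 mm, Ī = 34133.3 mm⁴.
Centroid: ȳ = ΣA·y / ΣA = 130 mm.
Transfer each piece to the centroidal x-axis using Ī + A·d² with d = y − 130:
  web: d = 0 mm → contributes +14 646 667 mm⁴
  top flange (beyond web): d = 122 mm → contributes +23 848 533 mm⁴
  bottom flange (beyond web): d = -122 mm → contributes +23 848 533 mm⁴
Total I = 62 343 733 mm⁴.
For the y-axis: x̄ = 105 mm.
Repeating about the centroidal y-axis gives I_y = 12 368 333 mm⁴.
Polar second moment: J = I_x + I_y = 74 712 067 mm⁴.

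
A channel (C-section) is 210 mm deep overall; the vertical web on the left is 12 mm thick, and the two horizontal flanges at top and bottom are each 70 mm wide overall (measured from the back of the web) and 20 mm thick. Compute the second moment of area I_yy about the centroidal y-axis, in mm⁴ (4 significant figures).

Treat the section as a set of non-overlapping primitives; coordinates are from the bounding-box lower-left.
Web: 12 × 210, A = 2 520 mm², x = 6 mm, Ī = 30 240 mm⁴.
Top flange (beyond web): 58 × 20, A = 1 160 mm², x = 41 mm, Ī = 325 187 mm⁴.
Bottom flange (beyond web): 58 × 20, A = 1 160 mm², x = 41 mm, Ī = 325 187 mm⁴.
Centroid: x̄ = ΣA·x / ΣA = 22.7769 mm.
Transfer each piece to the centroidal y-axis using Ī + A·d² with d = x − 22.7769:
  web: d = -16.7769 mm → contributes +739 527 mm⁴
  top flange (beyond web): d = 18.2231 mm → contributes +710 403 mm⁴
  bottom flange (beyond web): d = 18.2231 mm → contributes +710 403 mm⁴
Total I = 2 160 332 mm⁴.

I_yy ≈ 2.160 × 10⁶ mm⁴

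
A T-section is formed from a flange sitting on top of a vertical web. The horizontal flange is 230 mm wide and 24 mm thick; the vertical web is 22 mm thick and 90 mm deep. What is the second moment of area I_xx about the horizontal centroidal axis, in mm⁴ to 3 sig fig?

Treat the section as a set of non-overlapping primitives; coordinates are from the bounding-box lower-left.
Flange: 230 × 24, A = 5 520 mm², y = 102 mm, Ī = 264 960 mm⁴.
Web: 22 × 90, A = 1 980 mm², y = 45 mm, Ī = 1 336 500 mm⁴.
Centroid: ȳ = ΣA·y / ΣA = 86.952 mm.
Transfer each piece to the horizontal centroidal axis using Ī + A·d² with d = y − 86.952:
  flange: d = 15.048 mm → contributes +1 514 922 mm⁴
  web: d = -41.952 mm → contributes +4 821 241 mm⁴
Total I = 6 336 163 mm⁴.

I_xx ≈ 6.34 × 10⁶ mm⁴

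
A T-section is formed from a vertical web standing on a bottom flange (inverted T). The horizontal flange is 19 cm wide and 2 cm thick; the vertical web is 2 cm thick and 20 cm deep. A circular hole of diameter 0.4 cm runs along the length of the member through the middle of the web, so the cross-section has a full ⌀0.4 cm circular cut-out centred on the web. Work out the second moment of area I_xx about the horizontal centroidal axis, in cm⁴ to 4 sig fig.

Split into non-overlapping primitives; take the origin at the lower-left of the bounding box.
Flange: 19 × 2, A = 38 cm², y = 1 cm, Ī = 12.6667 cm⁴.
Web: 2 × 20, A = 40 cm², y = 12 cm, Ī = 1333.33 cm⁴.
Hole (subtracted): ⌀0.4, A = 0.125664 cm², y = 12 cm, Ī = 0.00125664 cm⁴.
Centroid: ȳ = ΣA·y / ΣA = 6.63238 cm.
Transfer each piece to the horizontal centroidal axis using Ī + A·d² with d = y − 6.63238:
  flange: d = -5.63238 cm → contributes +1218.17 cm⁴
  web: d = 5.36762 cm → contributes +2485.79 cm⁴
  hole: d = 5.36762 cm → contributes −3.6218 cm⁴
Total I = 3700.33 cm⁴.

I_xx ≈ 3700 cm⁴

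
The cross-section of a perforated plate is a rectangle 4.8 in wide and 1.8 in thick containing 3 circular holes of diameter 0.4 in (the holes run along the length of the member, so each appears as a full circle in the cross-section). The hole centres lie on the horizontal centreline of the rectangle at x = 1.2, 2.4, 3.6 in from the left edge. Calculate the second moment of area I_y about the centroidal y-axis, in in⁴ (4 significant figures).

I_y ≈ 16.22 in⁴

Decompose the section into non-overlapping parts with the origin at the bottom-left of its bounding rectangle.
Plate: 4.8 × 1.8, A = 8.64 in², x = 2.4 in, Ī = 16.5888 in⁴.
Hole 1 (subtracted): ⌀0.4, A = 0.125664 in², x = 1.2 in, Ī = 0.00125664 in⁴.
Hole 2 (subtracted): ⌀0.4, A = 0.125664 in², x = 2.4 in, Ī = 0.00125664 in⁴.
Hole 3 (subtracted): ⌀0.4, A = 0.125664 in², x = 3.6 in, Ī = 0.00125664 in⁴.
By symmetry the centroid is at mid-width, x̄ = 2.4 in.
Transfer each piece to the centroidal y-axis using Ī + A·d² with d = x − 2.4:
  plate: d = 0 in → contributes +16.5888 in⁴
  hole 1: d = -1.2 in → contributes −0.182212 in⁴
  hole 2: d = 0 in → contributes −0.00125664 in⁴
  hole 3: d = 1.2 in → contributes −0.182212 in⁴
Total I = 16.2231 in⁴.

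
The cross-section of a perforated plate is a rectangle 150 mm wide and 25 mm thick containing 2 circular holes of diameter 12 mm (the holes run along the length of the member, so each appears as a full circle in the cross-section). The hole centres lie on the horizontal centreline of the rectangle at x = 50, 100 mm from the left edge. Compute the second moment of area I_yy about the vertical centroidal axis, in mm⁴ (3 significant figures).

I_yy ≈ 6.89 × 10⁶ mm⁴

Treat the section as a set of non-overlapping primitives; coordinates are from the bounding-box lower-left.
Plate: 150 × 25, A = 3 750 mm², x = 75 mm, Ī = 7 031 250 mm⁴.
Hole 1 (subtracted): ⌀12, A = 113.1 mm², x = 50 mm, Ī = 1017.9 mm⁴.
Hole 2 (subtracted): ⌀12, A = 113.1 mm², x = 100 mm, Ī = 1017.9 mm⁴.
By symmetry the centroid is at mid-width, x̄ = 75 mm.
Transfer each piece to the vertical centroidal axis using Ī + A·d² with d = x − 75:
  plate: d = 0 mm → contributes +7 031 250 mm⁴
  hole 1: d = -25 mm → contributes −71 704 mm⁴
  hole 2: d = 25 mm → contributes −71 704 mm⁴
Total I = 6 887 843 mm⁴.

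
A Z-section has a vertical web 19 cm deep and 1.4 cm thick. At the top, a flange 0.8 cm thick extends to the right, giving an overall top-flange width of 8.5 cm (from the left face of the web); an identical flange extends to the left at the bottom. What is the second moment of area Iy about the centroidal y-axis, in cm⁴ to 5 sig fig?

Iy ≈ 257.26 cm⁴

Decompose the section into non-overlapping parts with the origin at the bottom-left of its bounding rectangle.
Web: 1.4 × 19, A = 26.6 cm², x = 7.8 cm, Ī = 4.344667 cm⁴.
Top flange (beyond web): 7.1 × 0.8, A = 5.68 cm², x = 12.05 cm, Ī = 23.86073 cm⁴.
Bottom flange (beyond web): 7.1 × 0.8, A = 5.68 cm², x = 3.55 cm, Ī = 23.86073 cm⁴.
Centroid: x̄ = ΣA·x / ΣA = 7.8 cm.
Transfer each piece to the centroidal y-axis using Ī + A·d² with d = x − 7.8:
  web: d = 0 cm → contributes +4.344667 cm⁴
  top flange (beyond web): d = 4.25 cm → contributes +126.4557 cm⁴
  bottom flange (beyond web): d = -4.25 cm → contributes +126.4557 cm⁴
Total I = 257.2561 cm⁴.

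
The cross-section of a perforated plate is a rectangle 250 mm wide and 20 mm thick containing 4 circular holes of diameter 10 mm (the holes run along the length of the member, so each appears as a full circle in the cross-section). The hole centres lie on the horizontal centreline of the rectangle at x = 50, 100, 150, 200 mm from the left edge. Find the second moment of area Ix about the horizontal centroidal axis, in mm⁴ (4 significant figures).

Split into non-overlapping primitives; take the origin at the lower-left of the bounding box.
Plate: 250 × 20, A = 5 000 mm², y = 10 mm, Ī = 166 667 mm⁴.
Hole 1 (subtracted): ⌀10, A = 78.5398 mm², y = 10 mm, Ī = 490.874 mm⁴.
Hole 2 (subtracted): ⌀10, A = 78.5398 mm², y = 10 mm, Ī = 490.874 mm⁴.
Hole 3 (subtracted): ⌀10, A = 78.5398 mm², y = 10 mm, Ī = 490.874 mm⁴.
Hole 4 (subtracted): ⌀10, A = 78.5398 mm², y = 10 mm, Ī = 490.874 mm⁴.
By symmetry the centroid is at mid-height, ȳ = 10 mm.
All pieces are centred on the horizontal centroidal axis, so I = ΣĪ (holes subtracted) = 164 703 mm⁴.

Ix ≈ 1.647 × 10⁵ mm⁴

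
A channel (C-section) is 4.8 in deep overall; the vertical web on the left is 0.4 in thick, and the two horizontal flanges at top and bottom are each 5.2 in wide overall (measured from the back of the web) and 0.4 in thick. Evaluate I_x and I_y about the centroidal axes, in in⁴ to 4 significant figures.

I_x ≈ 22.32 in⁴, I_y ≈ 16.05 in⁴

Break the section into simple shapes (no overlaps), measuring from the bottom-left corner of the bounding box.
Web: 0.4 × 4.8, A = 1.92 in², y = 2.4 in, Ī = 3.6864 in⁴.
Top flange (beyond web): 4.8 × 0.4, A = 1.92 in², y = 4.6 in, Ī = 0.0256 in⁴.
Bottom flange (beyond web): 4.8 × 0.4, A = 1.92 in², y = 0.2 in, Ī = 0.0256 in⁴.
By symmetry the centroid is at mid-height, ȳ = 2.4 in.
Transfer each piece to the centroidal x-axis using Ī + A·d² with d = y − 2.4:
  web: d = 0 in → contributes +3.6864 in⁴
  top flange (beyond web): d = 2.2 in → contributes +9.3184 in⁴
  bottom flange (beyond web): d = -2.2 in → contributes +9.3184 in⁴
Total I = 22.3232 in⁴.
For the y-axis: x̄ = 1.93333 in.
Repeating about the centroidal y-axis gives I_y = 16.0512 in⁴.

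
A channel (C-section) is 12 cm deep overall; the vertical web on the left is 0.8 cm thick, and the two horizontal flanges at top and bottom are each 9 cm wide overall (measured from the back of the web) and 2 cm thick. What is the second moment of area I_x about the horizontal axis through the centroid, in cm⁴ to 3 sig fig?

Break the section into simple shapes (no overlaps), measuring from the bottom-left corner of the bounding box.
Web: 0.8 × 12, A = 9.6 cm², y = 6 cm, Ī = 115.2 cm⁴.
Top flange (beyond web): 8.2 × 2, A = 16.4 cm², y = 11 cm, Ī = 5.4667 cm⁴.
Bottom flange (beyond web): 8.2 × 2, A = 16.4 cm², y = 1 cm, Ī = 5.4667 cm⁴.
By symmetry the centroid is at mid-height, ȳ = 6 cm.
Transfer each piece to the horizontal axis through the centroid using Ī + A·d² with d = y − 6:
  web: d = 0 cm → contributes +115.2 cm⁴
  top flange (beyond web): d = 5 cm → contributes +415.47 cm⁴
  bottom flange (beyond web): d = -5 cm → contributes +415.47 cm⁴
Total I = 946.13 cm⁴.

I_x ≈ 946 cm⁴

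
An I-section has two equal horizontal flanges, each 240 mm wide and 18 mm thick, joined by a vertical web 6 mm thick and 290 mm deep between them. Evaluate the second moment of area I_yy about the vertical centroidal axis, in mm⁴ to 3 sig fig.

I_yy ≈ 4.15 × 10⁷ mm⁴

Break the section into simple shapes (no overlaps), measuring from the bottom-left corner of the bounding box.
Bottom flange: 240 × 18, A = 4 320 mm², x = 120 mm, Ī = 20 736 000 mm⁴.
Web: 6 × 290, A = 1 740 mm², x = 120 mm, Ī = 5 220 mm⁴.
Top flange: 240 × 18, A = 4 320 mm², x = 120 mm, Ī = 20 736 000 mm⁴.
By symmetry the centroid is at mid-width, x̄ = 120 mm.
All pieces are centred on the vertical centroidal axis, so I = ΣĪ = 41 477 220 mm⁴.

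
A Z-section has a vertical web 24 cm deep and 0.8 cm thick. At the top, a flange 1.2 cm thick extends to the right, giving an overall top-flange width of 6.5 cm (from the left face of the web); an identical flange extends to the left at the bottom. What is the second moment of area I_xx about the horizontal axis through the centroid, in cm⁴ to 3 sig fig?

Break the section into simple shapes (no overlaps), measuring from the bottom-left corner of the bounding box.
Web: 0.8 × 24, A = 19.2 cm², y = 12 cm, Ī = 921.6 cm⁴.
Top flange (beyond web): 5.7 × 1.2, A = 6.84 cm², y = 23.4 cm, Ī = 0.8208 cm⁴.
Bottom flange (beyond web): 5.7 × 1.2, A = 6.84 cm², y = 0.6 cm, Ī = 0.8208 cm⁴.
Centroid: ȳ = ΣA·y / ΣA = 12 cm.
Transfer each piece to the horizontal axis through the centroid using Ī + A·d² with d = y − 12:
  web: d = 0 cm → contributes +921.6 cm⁴
  top flange (beyond web): d = 11.4 cm → contributes +889.75 cm⁴
  bottom flange (beyond web): d = -11.4 cm → contributes +889.75 cm⁴
Total I = 2701.1 cm⁴.

I_xx ≈ 2700 cm⁴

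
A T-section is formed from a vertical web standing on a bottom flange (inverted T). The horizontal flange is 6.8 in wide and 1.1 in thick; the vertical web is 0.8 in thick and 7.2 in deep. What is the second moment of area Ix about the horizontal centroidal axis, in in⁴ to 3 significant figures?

Ix ≈ 81.7 in⁴

Decompose the section into non-overlapping parts with the origin at the bottom-left of its bounding rectangle.
Flange: 6.8 × 1.1, A = 7.48 in², y = 0.55 in, Ī = 0.75423 in⁴.
Web: 0.8 × 7.2, A = 5.76 in², y = 4.7 in, Ī = 24.883 in⁴.
Centroid: ȳ = ΣA·y / ΣA = 2.3554 in.
Transfer each piece to the horizontal centroidal axis using Ī + A·d² with d = y − 2.3554:
  flange: d = -1.8054 in → contributes +25.136 in⁴
  web: d = 2.3446 in → contributes +56.546 in⁴
Total I = 81.682 in⁴.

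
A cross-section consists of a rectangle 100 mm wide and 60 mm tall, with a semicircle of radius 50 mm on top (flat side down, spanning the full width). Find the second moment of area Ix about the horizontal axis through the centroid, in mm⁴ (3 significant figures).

Break the section into simple shapes (no overlaps), measuring from the bottom-left corner of the bounding box.
Rectangular body: 100 × 60, A = 6 000 mm², y = 30 mm, Ī = 1 800 000 mm⁴.
Semicircular cap: semicircle r = 50, A = 3 927 mm², y = 81.221 mm, Ī = 685 981 mm⁴.
Centroid: ȳ = ΣA·y / ΣA = 50.262 mm.
Transfer each piece to the horizontal axis through the centroid using Ī + A·d² with d = y − 50.262:
  rectangular body: d = -20.262 mm → contributes +4 263 350 mm⁴
  semicircular cap: d = 30.958 mm → contributes +4 449 702 mm⁴
Total I = 8 713 052 mm⁴.

Ix ≈ 8.71 × 10⁶ mm⁴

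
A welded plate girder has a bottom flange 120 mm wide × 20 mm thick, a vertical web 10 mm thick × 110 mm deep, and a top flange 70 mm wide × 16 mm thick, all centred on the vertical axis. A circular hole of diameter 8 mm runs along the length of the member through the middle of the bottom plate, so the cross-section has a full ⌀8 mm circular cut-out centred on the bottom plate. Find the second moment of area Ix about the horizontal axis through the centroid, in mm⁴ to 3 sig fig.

Break the section into simple shapes (no overlaps), measuring from the bottom-left corner of the bounding box.
Bottom plate: 120 × 20, A = 2 400 mm², y = 10 mm, Ī = 80 000 mm⁴.
Web plate: 10 × 110, A = 1 100 mm², y = 75 mm, Ī = 1 109 167 mm⁴.
Top plate: 70 × 16, A = 1 120 mm², y = 138 mm, Ī = 23 893 mm⁴.
Hole (subtracted): ⌀8, A = 50.265 mm², y = 10 mm, Ī = 201.06 mm⁴.
Centroid: ȳ = ΣA·y / ΣA = 57.018 mm.
Transfer each piece to the horizontal axis through the centroid using Ī + A·d² with d = y − 57.018:
  bottom plate: d = -47.018 mm → contributes +5 385 673 mm⁴
  web plate: d = 17.982 mm → contributes +1 464 852 mm⁴
  top plate: d = 80.982 mm → contributes +7 368 939 mm⁴
  hole: d = -47.018 mm → contributes −111 323 mm⁴
Total I = 14 108 141 mm⁴.

Ix ≈ 1.41 × 10⁷ mm⁴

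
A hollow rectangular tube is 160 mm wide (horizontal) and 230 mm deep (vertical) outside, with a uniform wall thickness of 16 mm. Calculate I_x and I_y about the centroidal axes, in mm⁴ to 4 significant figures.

Break the section into simple shapes (no overlaps), measuring from the bottom-left corner of the bounding box.
Outer rectangle: 160 × 230, A = 36 800 mm², y = 115 mm, Ī = 162 226 667 mm⁴.
Inner void (subtracted): 128 × 198, A = 25 344 mm², y = 115 mm, Ī = 82 798 848 mm⁴.
By symmetry the centroid is at mid-height, ȳ = 115 mm.
All pieces are centred on the centroidal x-axis, so I = ΣĪ (holes subtracted) = 79 427 819 mm⁴.
Repeating about the centroidal y-axis gives I_y = 43 903 659 mm⁴.

I_x ≈ 7.943 × 10⁷ mm⁴, I_y ≈ 4.390 × 10⁷ mm⁴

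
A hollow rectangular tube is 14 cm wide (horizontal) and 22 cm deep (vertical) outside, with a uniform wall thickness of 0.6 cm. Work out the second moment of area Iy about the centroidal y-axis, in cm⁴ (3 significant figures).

Iy ≈ 1400 cm⁴

Treat the section as a set of non-overlapping primitives; coordinates are from the bounding-box lower-left.
Outer rectangle: 14 × 22, A = 308 cm², x = 7 cm, Ī = 5030.7 cm⁴.
Inner void (subtracted): 12.8 × 20.8, A = 266.24 cm², x = 7 cm, Ī = 3635.1 cm⁴.
By symmetry the centroid is at mid-width, x̄ = 7 cm.
All pieces are centred on the centroidal y-axis, so I = ΣĪ (holes subtracted) = 1395.6 cm⁴.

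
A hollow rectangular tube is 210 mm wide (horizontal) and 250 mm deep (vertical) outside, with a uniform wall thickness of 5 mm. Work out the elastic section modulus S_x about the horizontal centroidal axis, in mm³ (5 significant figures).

S_x ≈ 3.4430 × 10⁵ mm³

Decompose the section into non-overlapping parts with the origin at the bottom-left of its bounding rectangle.
Outer rectangle: 210 × 250, A = 52 500 mm², y = 125 mm, Ī = 273 437 500 mm⁴.
Inner void (subtracted): 200 × 240, A = 48 000 mm², y = 125 mm, Ī = 230 400 000 mm⁴.
By symmetry the centroid is at mid-height, ȳ = 125 mm.
All pieces are centred on the horizontal centroidal axis, so I = ΣĪ (holes subtracted) = 43 037 500 mm⁴.
Extreme fibre distance c = 125 mm; S = I/c = 344 300 mm³.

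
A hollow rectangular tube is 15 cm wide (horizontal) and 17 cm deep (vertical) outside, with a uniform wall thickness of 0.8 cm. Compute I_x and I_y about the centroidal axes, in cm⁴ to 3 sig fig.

I_x ≈ 2060 cm⁴, I_y ≈ 1690 cm⁴

Split into non-overlapping primitives; take the origin at the lower-left of the bounding box.
Outer rectangle: 15 × 17, A = 255 cm², y = 8.5 cm, Ī = 6141.3 cm⁴.
Inner void (subtracted): 13.4 × 15.4, A = 206.36 cm², y = 8.5 cm, Ī = 4078.4 cm⁴.
By symmetry the centroid is at mid-height, ȳ = 8.5 cm.
All pieces are centred on the centroidal x-axis, so I = ΣĪ (holes subtracted) = 2062.9 cm⁴.
Repeating about the centroidal y-axis gives I_y = 1693.4 cm⁴.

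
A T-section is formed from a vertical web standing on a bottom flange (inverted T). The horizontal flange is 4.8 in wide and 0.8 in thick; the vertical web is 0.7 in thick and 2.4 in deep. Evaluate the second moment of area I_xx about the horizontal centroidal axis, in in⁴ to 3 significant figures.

I_xx ≈ 4.00 in⁴

Split into non-overlapping primitives; take the origin at the lower-left of the bounding box.
Flange: 4.8 × 0.8, A = 3.84 in², y = 0.4 in, Ī = 0.2048 in⁴.
Web: 0.7 × 2.4, A = 1.68 in², y = 2 in, Ī = 0.8064 in⁴.
Centroid: ȳ = ΣA·y / ΣA = 0.88696 in.
Transfer each piece to the horizontal centroidal axis using Ī + A·d² with d = y − 0.88696:
  flange: d = -0.48696 in → contributes +1.1154 in⁴
  web: d = 1.113 in → contributes +2.8877 in⁴
Total I = 4.0031 in⁴.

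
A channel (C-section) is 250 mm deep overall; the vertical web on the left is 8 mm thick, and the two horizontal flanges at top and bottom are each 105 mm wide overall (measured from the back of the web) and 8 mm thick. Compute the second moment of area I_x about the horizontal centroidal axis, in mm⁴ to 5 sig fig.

Break the section into simple shapes (no overlaps), measuring from the bottom-left corner of the bounding box.
Web: 8 × 250, A = 2 000 mm², y = 125 mm, Ī = 10 416 667 mm⁴.
Top flange (beyond web): 97 × 8, A = 776 mm², y = 246 mm, Ī = 4138.667 mm⁴.
Bottom flange (beyond web): 97 × 8, A = 776 mm², y = 4 mm, Ī = 4138.667 mm⁴.
By symmetry the centroid is at mid-height, ȳ = 125 mm.
Transfer each piece to the horizontal centroidal axis using Ī + A·d² with d = y − 125:
  web: d = 0 mm → contributes +10 416 667 mm⁴
  top flange (beyond web): d = 121 mm → contributes +11 365 555 mm⁴
  bottom flange (beyond web): d = -121 mm → contributes +11 365 555 mm⁴
Total I = 33 147 776 mm⁴.

I_x ≈ 3.3148 × 10⁷ mm⁴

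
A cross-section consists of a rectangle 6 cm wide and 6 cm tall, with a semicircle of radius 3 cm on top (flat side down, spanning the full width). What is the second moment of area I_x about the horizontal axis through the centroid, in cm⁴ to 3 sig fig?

I_x ≈ 302 cm⁴

Decompose the section into non-overlapping parts with the origin at the bottom-left of its bounding rectangle.
Rectangular body: 6 × 6, A = 36 cm², y = 3 cm, Ī = 108 cm⁴.
Semicircular cap: semicircle r = 3, A = 14.137 cm², y = 7.2732 cm, Ī = 8.8903 cm⁴.
Centroid: ȳ = ΣA·y / ΣA = 4.2049 cm.
Transfer each piece to the horizontal axis through the centroid using Ī + A·d² with d = y − 4.2049:
  rectangular body: d = -1.2049 cm → contributes +160.27 cm⁴
  semicircular cap: d = 3.0683 cm → contributes +141.99 cm⁴
Total I = 302.25 cm⁴.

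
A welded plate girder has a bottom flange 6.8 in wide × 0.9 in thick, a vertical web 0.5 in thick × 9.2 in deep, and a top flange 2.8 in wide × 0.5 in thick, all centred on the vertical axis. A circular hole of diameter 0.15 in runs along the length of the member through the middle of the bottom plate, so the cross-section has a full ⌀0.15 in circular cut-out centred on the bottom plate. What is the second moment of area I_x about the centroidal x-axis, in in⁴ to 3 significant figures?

Break the section into simple shapes (no overlaps), measuring from the bottom-left corner of the bounding box.
Bottom plate: 6.8 × 0.9, A = 6.12 in², y = 0.45 in, Ī = 0.4131 in⁴.
Web plate: 0.5 × 9.2, A = 4.6 in², y = 5.5 in, Ī = 32.445 in⁴.
Top plate: 2.8 × 0.5, A = 1.4 in², y = 10.35 in, Ī = 0.029167 in⁴.
Hole (subtracted): ⌀0.15, A = 0.017671 in², y = 0.45 in, Ī = 0.00002485 in⁴.
Centroid: ȳ = ΣA·y / ΣA = 3.5147 in.
Transfer each piece to the centroidal x-axis using Ī + A·d² with d = y − 3.5147:
  bottom plate: d = -3.0647 in → contributes +57.894 in⁴
  web plate: d = 1.9853 in → contributes +50.576 in⁴
  top plate: d = 6.8353 in → contributes +65.439 in⁴
  hole: d = -3.0647 in → contributes −0.166 in⁴
Total I = 173.74 in⁴.

I_x ≈ 174 in⁴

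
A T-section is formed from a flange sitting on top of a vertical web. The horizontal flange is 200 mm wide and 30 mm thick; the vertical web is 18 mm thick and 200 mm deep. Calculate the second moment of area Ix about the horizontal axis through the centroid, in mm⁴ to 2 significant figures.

Ix ≈ 4.2 × 10⁷ mm⁴

Treat the section as a set of non-overlapping primitives; coordinates are from the bounding-box lower-left.
Flange: 200 × 30, A = 6 000 mm², y = 215 mm, Ī = 450 000 mm⁴.
Web: 18 × 200, A = 3 600 mm², y = 100 mm, Ī = 12 000 000 mm⁴.
Centroid: ȳ = ΣA·y / ΣA = 171.9 mm.
Transfer each piece to the horizontal axis through the centroid using Ī + A·d² with d = y − 171.9:
  flange: d = 43.13 mm → contributes +11 608 594 mm⁴
  web: d = -71.88 mm → contributes +30 597 656 mm⁴
Total I = 42 206 250 mm⁴.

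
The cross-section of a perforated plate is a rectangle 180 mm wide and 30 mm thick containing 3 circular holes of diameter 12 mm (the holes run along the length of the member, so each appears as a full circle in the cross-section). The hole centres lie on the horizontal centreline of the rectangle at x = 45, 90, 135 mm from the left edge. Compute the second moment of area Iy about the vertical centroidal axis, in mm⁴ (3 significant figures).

Decompose the section into non-overlapping parts with the origin at the bottom-left of its bounding rectangle.
Plate: 180 × 30, A = 5 400 mm², x = 90 mm, Ī = 14 580 000 mm⁴.
Hole 1 (subtracted): ⌀12, A = 113.1 mm², x = 45 mm, Ī = 1017.9 mm⁴.
Hole 2 (subtracted): ⌀12, A = 113.1 mm², x = 90 mm, Ī = 1017.9 mm⁴.
Hole 3 (subtracted): ⌀12, A = 113.1 mm², x = 135 mm, Ī = 1017.9 mm⁴.
By symmetry the centroid is at mid-width, x̄ = 90 mm.
Transfer each piece to the vertical centroidal axis using Ī + A·d² with d = x − 90:
  plate: d = 0 mm → contributes +14 580 000 mm⁴
  hole 1: d = -45 mm → contributes −230 040 mm⁴
  hole 2: d = 0 mm → contributes −1017.9 mm⁴
  hole 3: d = 45 mm → contributes −230 040 mm⁴
Total I = 14 118 902 mm⁴.

Iy ≈ 1.41 × 10⁷ mm⁴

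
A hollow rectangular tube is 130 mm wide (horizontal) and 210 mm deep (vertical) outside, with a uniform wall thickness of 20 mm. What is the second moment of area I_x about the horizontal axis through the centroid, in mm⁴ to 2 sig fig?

Treat the section as a set of non-overlapping primitives; coordinates are from the bounding-box lower-left.
Outer rectangle: 130 × 210, A = 27 300 mm², y = 105 mm, Ī = 100 327 500 mm⁴.
Inner void (subtracted): 90 × 170, A = 15 300 mm², y = 105 mm, Ī = 36 847 500 mm⁴.
By symmetry the centroid is at mid-height, ȳ = 105 mm.
All pieces are centred on the horizontal axis through the centroid, so I = ΣĪ (holes subtracted) = 63 480 000 mm⁴.

I_x ≈ 6.3 × 10⁷ mm⁴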